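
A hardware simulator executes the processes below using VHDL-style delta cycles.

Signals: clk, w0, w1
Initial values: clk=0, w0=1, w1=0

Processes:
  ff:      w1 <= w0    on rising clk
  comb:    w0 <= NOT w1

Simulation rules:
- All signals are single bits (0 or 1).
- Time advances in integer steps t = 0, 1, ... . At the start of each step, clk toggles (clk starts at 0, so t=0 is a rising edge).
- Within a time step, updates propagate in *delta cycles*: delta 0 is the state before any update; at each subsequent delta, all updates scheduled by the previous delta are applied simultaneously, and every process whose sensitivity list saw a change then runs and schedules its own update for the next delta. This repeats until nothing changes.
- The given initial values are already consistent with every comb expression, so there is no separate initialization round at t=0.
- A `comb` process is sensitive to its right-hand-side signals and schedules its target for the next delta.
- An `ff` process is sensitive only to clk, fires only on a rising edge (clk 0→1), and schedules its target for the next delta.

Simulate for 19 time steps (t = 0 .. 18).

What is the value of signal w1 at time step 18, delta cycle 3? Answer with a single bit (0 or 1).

t=0 Δ0: w1=0 clk=0 w0=1
  Δ1: clk:0→1
  Δ2: w1:0→1
  Δ3: w0:1→0
  (3Δ to stable)
t=1 Δ0: w1=1 clk=1 w0=0
  Δ1: clk:1→0
  (1Δ to stable)
t=2 Δ0: w1=1 clk=0 w0=0
  Δ1: clk:0→1
  Δ2: w1:1→0
  Δ3: w0:0→1
  (3Δ to stable)
t=3 Δ0: w1=0 clk=1 w0=1
  Δ1: clk:1→0
  (1Δ to stable)
t=4 Δ0: w1=0 clk=0 w0=1
  Δ1: clk:0→1
  Δ2: w1:0→1
  Δ3: w0:1→0
  (3Δ to stable)
t=5 Δ0: w1=1 clk=1 w0=0
  Δ1: clk:1→0
  (1Δ to stable)
t=6 Δ0: w1=1 clk=0 w0=0
  Δ1: clk:0→1
  Δ2: w1:1→0
  Δ3: w0:0→1
  (3Δ to stable)
t=7 Δ0: w1=0 clk=1 w0=1
  Δ1: clk:1→0
  (1Δ to stable)
t=8 Δ0: w1=0 clk=0 w0=1
  Δ1: clk:0→1
  Δ2: w1:0→1
  Δ3: w0:1→0
  (3Δ to stable)
t=9 Δ0: w1=1 clk=1 w0=0
  Δ1: clk:1→0
  (1Δ to stable)
t=10 Δ0: w1=1 clk=0 w0=0
  Δ1: clk:0→1
  Δ2: w1:1→0
  Δ3: w0:0→1
  (3Δ to stable)
t=11 Δ0: w1=0 clk=1 w0=1
  Δ1: clk:1→0
  (1Δ to stable)
t=12 Δ0: w1=0 clk=0 w0=1
  Δ1: clk:0→1
  Δ2: w1:0→1
  Δ3: w0:1→0
  (3Δ to stable)
t=13 Δ0: w1=1 clk=1 w0=0
  Δ1: clk:1→0
  (1Δ to stable)
t=14 Δ0: w1=1 clk=0 w0=0
  Δ1: clk:0→1
  Δ2: w1:1→0
  Δ3: w0:0→1
  (3Δ to stable)
t=15 Δ0: w1=0 clk=1 w0=1
  Δ1: clk:1→0
  (1Δ to stable)
t=16 Δ0: w1=0 clk=0 w0=1
  Δ1: clk:0→1
  Δ2: w1:0→1
  Δ3: w0:1→0
  (3Δ to stable)
t=17 Δ0: w1=1 clk=1 w0=0
  Δ1: clk:1→0
  (1Δ to stable)
t=18 Δ0: w1=1 clk=0 w0=0
  Δ1: clk:0→1
  Δ2: w1:1→0
  Δ3: w0:0→1
  (3Δ to stable)

0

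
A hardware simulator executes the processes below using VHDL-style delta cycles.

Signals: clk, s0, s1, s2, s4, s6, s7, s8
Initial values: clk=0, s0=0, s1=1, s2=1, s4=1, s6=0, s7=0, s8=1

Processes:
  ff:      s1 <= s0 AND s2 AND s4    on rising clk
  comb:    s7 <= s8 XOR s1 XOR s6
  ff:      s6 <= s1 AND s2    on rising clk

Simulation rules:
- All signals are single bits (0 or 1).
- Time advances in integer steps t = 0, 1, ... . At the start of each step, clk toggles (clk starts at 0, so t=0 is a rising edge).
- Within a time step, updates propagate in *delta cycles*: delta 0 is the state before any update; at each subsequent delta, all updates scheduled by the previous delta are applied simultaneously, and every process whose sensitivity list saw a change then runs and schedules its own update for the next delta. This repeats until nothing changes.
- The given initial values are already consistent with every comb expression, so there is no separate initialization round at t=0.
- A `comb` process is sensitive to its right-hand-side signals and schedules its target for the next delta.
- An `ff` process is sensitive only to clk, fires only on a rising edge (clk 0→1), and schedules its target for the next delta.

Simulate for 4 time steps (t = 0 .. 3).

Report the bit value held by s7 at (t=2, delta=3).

1

t0.Δ0 s8=1 s0=0 s2=1 s7=0 s6=0 s1=1 clk=0 s4=1
t0.Δ1 s8=1 s0=0 s2=1 s7=0 s6=0 s1=1 clk=1 s4=1
t0.Δ2 s8=1 s0=0 s2=1 s7=0 s6=1 s1=0 clk=1 s4=1
t1.Δ0 s8=1 s0=0 s2=1 s7=0 s6=1 s1=0 clk=1 s4=1
t1.Δ1 s8=1 s0=0 s2=1 s7=0 s6=1 s1=0 clk=0 s4=1
t2.Δ0 s8=1 s0=0 s2=1 s7=0 s6=1 s1=0 clk=0 s4=1
t2.Δ1 s8=1 s0=0 s2=1 s7=0 s6=1 s1=0 clk=1 s4=1
t2.Δ2 s8=1 s0=0 s2=1 s7=0 s6=0 s1=0 clk=1 s4=1
t2.Δ3 s8=1 s0=0 s2=1 s7=1 s6=0 s1=0 clk=1 s4=1
t3.Δ0 s8=1 s0=0 s2=1 s7=1 s6=0 s1=0 clk=1 s4=1
t3.Δ1 s8=1 s0=0 s2=1 s7=1 s6=0 s1=0 clk=0 s4=1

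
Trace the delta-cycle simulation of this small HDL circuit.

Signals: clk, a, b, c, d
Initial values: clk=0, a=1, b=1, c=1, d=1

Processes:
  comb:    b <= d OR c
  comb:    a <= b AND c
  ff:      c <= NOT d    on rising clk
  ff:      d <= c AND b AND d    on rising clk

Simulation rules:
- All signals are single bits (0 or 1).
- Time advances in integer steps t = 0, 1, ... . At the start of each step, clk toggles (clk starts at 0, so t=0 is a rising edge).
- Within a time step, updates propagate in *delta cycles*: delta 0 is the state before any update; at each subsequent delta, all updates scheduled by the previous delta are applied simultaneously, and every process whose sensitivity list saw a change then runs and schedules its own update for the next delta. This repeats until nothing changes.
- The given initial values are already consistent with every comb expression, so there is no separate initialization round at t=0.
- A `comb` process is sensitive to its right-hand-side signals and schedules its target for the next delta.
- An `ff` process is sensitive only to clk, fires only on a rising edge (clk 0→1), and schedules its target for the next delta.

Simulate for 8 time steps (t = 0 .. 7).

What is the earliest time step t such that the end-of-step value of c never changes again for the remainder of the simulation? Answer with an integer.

t0.Δ0 clk=0 c=1 a=1 d=1 b=1
t0.Δ1 clk=1 c=1 a=1 d=1 b=1
t0.Δ2 clk=1 c=0 a=1 d=1 b=1
t0.Δ3 clk=1 c=0 a=0 d=1 b=1
t1.Δ0 clk=1 c=0 a=0 d=1 b=1
t1.Δ1 clk=0 c=0 a=0 d=1 b=1
t2.Δ0 clk=0 c=0 a=0 d=1 b=1
t2.Δ1 clk=1 c=0 a=0 d=1 b=1
t2.Δ2 clk=1 c=0 a=0 d=0 b=1
t2.Δ3 clk=1 c=0 a=0 d=0 b=0
t3.Δ0 clk=1 c=0 a=0 d=0 b=0
t3.Δ1 clk=0 c=0 a=0 d=0 b=0
t4.Δ0 clk=0 c=0 a=0 d=0 b=0
t4.Δ1 clk=1 c=0 a=0 d=0 b=0
t4.Δ2 clk=1 c=1 a=0 d=0 b=0
t4.Δ3 clk=1 c=1 a=0 d=0 b=1
t4.Δ4 clk=1 c=1 a=1 d=0 b=1
t5.Δ0 clk=1 c=1 a=1 d=0 b=1
t5.Δ1 clk=0 c=1 a=1 d=0 b=1
t6.Δ0 clk=0 c=1 a=1 d=0 b=1
t6.Δ1 clk=1 c=1 a=1 d=0 b=1
t7.Δ0 clk=1 c=1 a=1 d=0 b=1
t7.Δ1 clk=0 c=1 a=1 d=0 b=1

4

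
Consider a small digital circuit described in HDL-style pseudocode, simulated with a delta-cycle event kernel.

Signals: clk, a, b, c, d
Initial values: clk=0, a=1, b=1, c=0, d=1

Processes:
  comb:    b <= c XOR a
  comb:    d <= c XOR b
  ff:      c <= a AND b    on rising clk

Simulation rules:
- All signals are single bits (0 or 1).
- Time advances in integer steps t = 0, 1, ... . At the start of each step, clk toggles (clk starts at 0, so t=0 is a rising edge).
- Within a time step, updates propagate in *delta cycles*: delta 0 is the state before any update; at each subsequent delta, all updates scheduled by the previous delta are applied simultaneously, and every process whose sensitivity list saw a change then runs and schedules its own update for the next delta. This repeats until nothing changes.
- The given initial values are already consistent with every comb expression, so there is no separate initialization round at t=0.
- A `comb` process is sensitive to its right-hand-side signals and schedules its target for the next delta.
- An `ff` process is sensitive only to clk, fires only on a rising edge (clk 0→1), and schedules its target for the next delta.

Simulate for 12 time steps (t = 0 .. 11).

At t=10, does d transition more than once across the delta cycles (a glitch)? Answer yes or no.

[bits: d,clk,a,c,b]
t=0: Δ0=10101 Δ1=11101 Δ2=11111 Δ3=01110 Δ4=11110 | 4Δ
t=1: Δ0=11110 Δ1=10110 | 1Δ
t=2: Δ0=10110 Δ1=11110 Δ2=11100 Δ3=01101 Δ4=11101 | 4Δ
t=3: Δ0=11101 Δ1=10101 | 1Δ
t=4: Δ0=10101 Δ1=11101 Δ2=11111 Δ3=01110 Δ4=11110 | 4Δ
t=5: Δ0=11110 Δ1=10110 | 1Δ
t=6: Δ0=10110 Δ1=11110 Δ2=11100 Δ3=01101 Δ4=11101 | 4Δ
t=7: Δ0=11101 Δ1=10101 | 1Δ
t=8: Δ0=10101 Δ1=11101 Δ2=11111 Δ3=01110 Δ4=11110 | 4Δ
t=9: Δ0=11110 Δ1=10110 | 1Δ
t=10: Δ0=10110 Δ1=11110 Δ2=11100 Δ3=01101 Δ4=11101 | 4Δ
t=11: Δ0=11101 Δ1=10101 | 1Δ

yes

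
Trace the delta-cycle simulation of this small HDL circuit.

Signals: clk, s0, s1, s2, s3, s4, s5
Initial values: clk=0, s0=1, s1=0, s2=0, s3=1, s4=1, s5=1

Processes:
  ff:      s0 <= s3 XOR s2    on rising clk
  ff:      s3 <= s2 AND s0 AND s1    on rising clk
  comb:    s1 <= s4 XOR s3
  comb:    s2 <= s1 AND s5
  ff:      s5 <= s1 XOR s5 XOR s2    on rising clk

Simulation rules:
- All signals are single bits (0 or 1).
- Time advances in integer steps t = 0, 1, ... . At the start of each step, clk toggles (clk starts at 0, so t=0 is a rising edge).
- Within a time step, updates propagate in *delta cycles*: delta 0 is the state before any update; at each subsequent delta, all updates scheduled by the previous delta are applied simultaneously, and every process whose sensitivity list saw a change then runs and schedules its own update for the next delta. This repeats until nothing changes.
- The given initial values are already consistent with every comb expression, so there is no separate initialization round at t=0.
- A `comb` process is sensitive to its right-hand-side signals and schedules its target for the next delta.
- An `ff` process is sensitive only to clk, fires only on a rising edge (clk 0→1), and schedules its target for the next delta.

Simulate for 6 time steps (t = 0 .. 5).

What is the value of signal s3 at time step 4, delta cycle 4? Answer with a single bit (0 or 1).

t=0 Δ0: s5=1 clk=0 s1=0 s0=1 s2=0 s3=1 s4=1
  Δ1: clk:0→1
  Δ2: s3:1→0
  Δ3: s1:0→1
  Δ4: s2:0→1
  (4Δ to stable)
t=1 Δ0: s5=1 clk=1 s1=1 s0=1 s2=1 s3=0 s4=1
  Δ1: clk:1→0
  (1Δ to stable)
t=2 Δ0: s5=1 clk=0 s1=1 s0=1 s2=1 s3=0 s4=1
  Δ1: clk:0→1
  Δ2: s3:0→1
  Δ3: s1:1→0
  Δ4: s2:1→0
  (4Δ to stable)
t=3 Δ0: s5=1 clk=1 s1=0 s0=1 s2=0 s3=1 s4=1
  Δ1: clk:1→0
  (1Δ to stable)
t=4 Δ0: s5=1 clk=0 s1=0 s0=1 s2=0 s3=1 s4=1
  Δ1: clk:0→1
  Δ2: s3:1→0
  Δ3: s1:0→1
  Δ4: s2:0→1
  (4Δ to stable)
t=5 Δ0: s5=1 clk=1 s1=1 s0=1 s2=1 s3=0 s4=1
  Δ1: clk:1→0
  (1Δ to stable)

0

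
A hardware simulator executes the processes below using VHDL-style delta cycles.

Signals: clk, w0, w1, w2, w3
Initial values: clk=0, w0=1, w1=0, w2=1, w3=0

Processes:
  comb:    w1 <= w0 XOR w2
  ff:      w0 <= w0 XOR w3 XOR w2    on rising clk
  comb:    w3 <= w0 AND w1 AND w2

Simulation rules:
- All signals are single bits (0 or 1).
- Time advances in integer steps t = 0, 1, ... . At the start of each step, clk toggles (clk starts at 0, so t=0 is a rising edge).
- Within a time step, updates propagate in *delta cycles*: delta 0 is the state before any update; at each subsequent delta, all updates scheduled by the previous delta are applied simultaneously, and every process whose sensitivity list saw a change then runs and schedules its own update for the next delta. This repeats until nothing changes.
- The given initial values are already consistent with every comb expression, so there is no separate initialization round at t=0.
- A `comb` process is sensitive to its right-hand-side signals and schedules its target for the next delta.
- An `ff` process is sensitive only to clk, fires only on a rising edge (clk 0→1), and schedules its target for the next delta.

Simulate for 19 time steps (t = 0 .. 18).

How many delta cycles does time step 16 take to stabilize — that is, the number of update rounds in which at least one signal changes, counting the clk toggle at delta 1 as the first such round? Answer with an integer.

[bits: w0,w2,w3,w1,clk]
t=0: Δ0=11000 Δ1=11001 Δ2=01001 Δ3=01011 | 3Δ
t=1: Δ0=01011 Δ1=01010 | 1Δ
t=2: Δ0=01010 Δ1=01011 Δ2=11011 Δ3=11101 Δ4=11001 | 4Δ
t=3: Δ0=11001 Δ1=11000 | 1Δ
t=4: Δ0=11000 Δ1=11001 Δ2=01001 Δ3=01011 | 3Δ
t=5: Δ0=01011 Δ1=01010 | 1Δ
t=6: Δ0=01010 Δ1=01011 Δ2=11011 Δ3=11101 Δ4=11001 | 4Δ
t=7: Δ0=11001 Δ1=11000 | 1Δ
t=8: Δ0=11000 Δ1=11001 Δ2=01001 Δ3=01011 | 3Δ
t=9: Δ0=01011 Δ1=01010 | 1Δ
t=10: Δ0=01010 Δ1=01011 Δ2=11011 Δ3=11101 Δ4=11001 | 4Δ
t=11: Δ0=11001 Δ1=11000 | 1Δ
t=12: Δ0=11000 Δ1=11001 Δ2=01001 Δ3=01011 | 3Δ
t=13: Δ0=01011 Δ1=01010 | 1Δ
t=14: Δ0=01010 Δ1=01011 Δ2=11011 Δ3=11101 Δ4=11001 | 4Δ
t=15: Δ0=11001 Δ1=11000 | 1Δ
t=16: Δ0=11000 Δ1=11001 Δ2=01001 Δ3=01011 | 3Δ
t=17: Δ0=01011 Δ1=01010 | 1Δ
t=18: Δ0=01010 Δ1=01011 Δ2=11011 Δ3=11101 Δ4=11001 | 4Δ

3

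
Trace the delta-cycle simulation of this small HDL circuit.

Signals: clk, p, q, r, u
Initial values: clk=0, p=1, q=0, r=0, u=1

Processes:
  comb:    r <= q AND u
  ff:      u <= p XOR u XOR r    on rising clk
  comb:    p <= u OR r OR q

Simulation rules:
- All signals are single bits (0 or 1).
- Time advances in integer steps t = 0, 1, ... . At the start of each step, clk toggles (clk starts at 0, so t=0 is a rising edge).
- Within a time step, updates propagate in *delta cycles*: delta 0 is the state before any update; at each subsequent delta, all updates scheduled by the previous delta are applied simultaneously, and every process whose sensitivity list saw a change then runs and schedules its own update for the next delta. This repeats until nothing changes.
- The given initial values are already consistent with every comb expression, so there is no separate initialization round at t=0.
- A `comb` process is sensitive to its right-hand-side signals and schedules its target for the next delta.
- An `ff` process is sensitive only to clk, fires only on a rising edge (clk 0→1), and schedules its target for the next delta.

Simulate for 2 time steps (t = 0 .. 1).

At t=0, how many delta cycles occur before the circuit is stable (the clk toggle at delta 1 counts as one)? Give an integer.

3

[bits: clk,u,q,p,r]
t=0: Δ0=01010 Δ1=11010 Δ2=10010 Δ3=10000 | 3Δ
t=1: Δ0=10000 Δ1=00000 | 1Δ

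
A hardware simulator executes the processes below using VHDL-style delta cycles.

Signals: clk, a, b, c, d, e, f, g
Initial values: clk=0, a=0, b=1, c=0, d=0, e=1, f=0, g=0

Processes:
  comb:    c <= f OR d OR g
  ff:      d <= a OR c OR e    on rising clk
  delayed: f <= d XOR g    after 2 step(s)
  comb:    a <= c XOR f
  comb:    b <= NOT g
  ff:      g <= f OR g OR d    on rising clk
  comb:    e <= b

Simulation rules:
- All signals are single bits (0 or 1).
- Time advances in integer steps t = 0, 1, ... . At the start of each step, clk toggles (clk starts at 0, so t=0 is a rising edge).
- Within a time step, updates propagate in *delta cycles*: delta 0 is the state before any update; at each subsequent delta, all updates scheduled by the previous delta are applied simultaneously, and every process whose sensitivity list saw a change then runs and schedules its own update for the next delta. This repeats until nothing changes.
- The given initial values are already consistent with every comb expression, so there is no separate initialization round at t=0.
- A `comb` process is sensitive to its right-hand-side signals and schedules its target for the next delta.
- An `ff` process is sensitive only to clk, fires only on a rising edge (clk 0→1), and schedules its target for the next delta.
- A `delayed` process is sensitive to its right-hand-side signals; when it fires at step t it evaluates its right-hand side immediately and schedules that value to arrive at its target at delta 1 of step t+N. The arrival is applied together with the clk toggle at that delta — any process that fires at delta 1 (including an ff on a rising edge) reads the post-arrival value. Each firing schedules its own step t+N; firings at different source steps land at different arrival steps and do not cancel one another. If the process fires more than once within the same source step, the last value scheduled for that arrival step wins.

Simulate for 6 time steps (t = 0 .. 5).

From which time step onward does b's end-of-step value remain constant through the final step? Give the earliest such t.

[bits: clk,d,e,f,b,g,a,c]
t=0: Δ0=00101000 Δ1=10101000 Δ2=11101000 Δ3=11101001 Δ4=11101011 | 4Δ
t=1: Δ0=11101011 Δ1=01101011 | 1Δ
t=2: Δ0=01101011 Δ1=11111011 Δ2=11111101 Δ3=11110101 Δ4=11010101 | 4Δ
t=3: Δ0=11010101 Δ1=01010101 | 1Δ
t=4: Δ0=01010101 Δ1=11000101 Δ2=11000111 | 2Δ
t=5: Δ0=11000111 Δ1=01000111 | 1Δ

2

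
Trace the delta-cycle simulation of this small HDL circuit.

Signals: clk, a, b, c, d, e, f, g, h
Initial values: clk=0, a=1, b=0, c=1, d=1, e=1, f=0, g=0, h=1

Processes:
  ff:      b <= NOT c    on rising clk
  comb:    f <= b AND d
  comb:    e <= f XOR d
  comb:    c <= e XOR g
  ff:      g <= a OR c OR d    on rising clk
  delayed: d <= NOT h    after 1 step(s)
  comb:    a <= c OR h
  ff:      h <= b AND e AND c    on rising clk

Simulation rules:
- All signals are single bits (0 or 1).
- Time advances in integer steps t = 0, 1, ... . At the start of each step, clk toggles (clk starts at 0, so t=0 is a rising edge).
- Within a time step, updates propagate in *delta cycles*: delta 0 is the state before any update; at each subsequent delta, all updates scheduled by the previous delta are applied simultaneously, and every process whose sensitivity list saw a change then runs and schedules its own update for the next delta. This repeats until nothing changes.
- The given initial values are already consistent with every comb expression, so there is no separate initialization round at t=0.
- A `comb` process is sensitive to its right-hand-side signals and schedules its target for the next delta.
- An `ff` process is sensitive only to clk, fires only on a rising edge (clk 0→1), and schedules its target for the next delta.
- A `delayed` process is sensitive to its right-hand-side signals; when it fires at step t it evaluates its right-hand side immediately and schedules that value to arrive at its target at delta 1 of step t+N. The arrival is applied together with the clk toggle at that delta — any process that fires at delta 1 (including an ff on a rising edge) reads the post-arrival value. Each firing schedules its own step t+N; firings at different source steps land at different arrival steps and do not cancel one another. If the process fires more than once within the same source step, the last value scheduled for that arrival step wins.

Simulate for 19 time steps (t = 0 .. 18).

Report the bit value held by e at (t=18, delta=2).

1

[bits: a,f,h,d,g,b,e,clk,c]
t=0: Δ0=101100101 Δ1=101100111 Δ2=100110111 Δ3=100110110 Δ4=000110110 | 4Δ
t=1: Δ0=000110110 Δ1=000110100 | 1Δ
t=2: Δ0=000110100 Δ1=000110110 Δ2=000111110 Δ3=010111110 Δ4=010111010 Δ5=010111011 Δ6=110111011 | 6Δ
t=3: Δ0=110111011 Δ1=110111001 | 1Δ
t=4: Δ0=110111001 Δ1=110111011 Δ2=110110011 Δ3=100110011 Δ4=100110111 Δ5=100110110 Δ6=000110110 | 6Δ
t=5: Δ0=000110110 Δ1=000110100 | 1Δ
t=6: Δ0=000110100 Δ1=000110110 Δ2=000111110 Δ3=010111110 Δ4=010111010 Δ5=010111011 Δ6=110111011 | 6Δ
t=7: Δ0=110111011 Δ1=110111001 | 1Δ
t=8: Δ0=110111001 Δ1=110111011 Δ2=110110011 Δ3=100110011 Δ4=100110111 Δ5=100110110 Δ6=000110110 | 6Δ
t=9: Δ0=000110110 Δ1=000110100 | 1Δ
t=10: Δ0=000110100 Δ1=000110110 Δ2=000111110 Δ3=010111110 Δ4=010111010 Δ5=010111011 Δ6=110111011 | 6Δ
t=11: Δ0=110111011 Δ1=110111001 | 1Δ
t=12: Δ0=110111001 Δ1=110111011 Δ2=110110011 Δ3=100110011 Δ4=100110111 Δ5=100110110 Δ6=000110110 | 6Δ
t=13: Δ0=000110110 Δ1=000110100 | 1Δ
t=14: Δ0=000110100 Δ1=000110110 Δ2=000111110 Δ3=010111110 Δ4=010111010 Δ5=010111011 Δ6=110111011 | 6Δ
t=15: Δ0=110111011 Δ1=110111001 | 1Δ
t=16: Δ0=110111001 Δ1=110111011 Δ2=110110011 Δ3=100110011 Δ4=100110111 Δ5=100110110 Δ6=000110110 | 6Δ
t=17: Δ0=000110110 Δ1=000110100 | 1Δ
t=18: Δ0=000110100 Δ1=000110110 Δ2=000111110 Δ3=010111110 Δ4=010111010 Δ5=010111011 Δ6=110111011 | 6Δ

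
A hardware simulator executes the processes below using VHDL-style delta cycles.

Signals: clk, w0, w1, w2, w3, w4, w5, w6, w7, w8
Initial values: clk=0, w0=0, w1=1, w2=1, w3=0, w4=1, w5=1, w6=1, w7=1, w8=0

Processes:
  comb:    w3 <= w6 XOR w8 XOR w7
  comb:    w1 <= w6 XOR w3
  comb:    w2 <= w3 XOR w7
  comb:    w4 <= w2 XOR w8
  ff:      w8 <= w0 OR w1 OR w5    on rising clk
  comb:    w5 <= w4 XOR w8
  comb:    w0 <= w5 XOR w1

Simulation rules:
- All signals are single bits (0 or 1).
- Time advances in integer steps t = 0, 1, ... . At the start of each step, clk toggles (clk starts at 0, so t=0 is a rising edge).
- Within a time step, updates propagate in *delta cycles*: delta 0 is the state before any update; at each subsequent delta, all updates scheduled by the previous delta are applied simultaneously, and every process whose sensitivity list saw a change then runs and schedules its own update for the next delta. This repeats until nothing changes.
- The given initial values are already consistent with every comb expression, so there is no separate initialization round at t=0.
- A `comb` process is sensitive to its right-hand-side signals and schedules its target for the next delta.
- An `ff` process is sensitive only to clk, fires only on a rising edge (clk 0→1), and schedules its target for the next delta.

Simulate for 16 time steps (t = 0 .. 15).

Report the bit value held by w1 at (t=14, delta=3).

0

[bits: w5,w6,w0,w8,w3,w1,w2,w7,clk,w4]
t=0: Δ0=1100011101 Δ1=1100011111 Δ2=1101011111 Δ3=0101111110 Δ4=1111100110 Δ5=1111100111 Δ6=0111100111 Δ7=0101100111 | 7Δ
t=1: Δ0=0101100111 Δ1=0101100101 | 1Δ
t=2: Δ0=0101100101 Δ1=0101100111 Δ2=0100100111 Δ3=1100000110 Δ4=0110011110 Δ5=0110011111 Δ6=1110011111 Δ7=1100011111 | 7Δ
t=3: Δ0=1100011111 Δ1=1100011101 | 1Δ
t=4: Δ0=1100011101 Δ1=1100011111 Δ2=1101011111 Δ3=0101111110 Δ4=1111100110 Δ5=1111100111 Δ6=0111100111 Δ7=0101100111 | 7Δ
t=5: Δ0=0101100111 Δ1=0101100101 | 1Δ
t=6: Δ0=0101100101 Δ1=0101100111 Δ2=0100100111 Δ3=1100000110 Δ4=0110011110 Δ5=0110011111 Δ6=1110011111 Δ7=1100011111 | 7Δ
t=7: Δ0=1100011111 Δ1=1100011101 | 1Δ
t=8: Δ0=1100011101 Δ1=1100011111 Δ2=1101011111 Δ3=0101111110 Δ4=1111100110 Δ5=1111100111 Δ6=0111100111 Δ7=0101100111 | 7Δ
t=9: Δ0=0101100111 Δ1=0101100101 | 1Δ
t=10: Δ0=0101100101 Δ1=0101100111 Δ2=0100100111 Δ3=1100000110 Δ4=0110011110 Δ5=0110011111 Δ6=1110011111 Δ7=1100011111 | 7Δ
t=11: Δ0=1100011111 Δ1=1100011101 | 1Δ
t=12: Δ0=1100011101 Δ1=1100011111 Δ2=1101011111 Δ3=0101111110 Δ4=1111100110 Δ5=1111100111 Δ6=0111100111 Δ7=0101100111 | 7Δ
t=13: Δ0=0101100111 Δ1=0101100101 | 1Δ
t=14: Δ0=0101100101 Δ1=0101100111 Δ2=0100100111 Δ3=1100000110 Δ4=0110011110 Δ5=0110011111 Δ6=1110011111 Δ7=1100011111 | 7Δ
t=15: Δ0=1100011111 Δ1=1100011101 | 1Δ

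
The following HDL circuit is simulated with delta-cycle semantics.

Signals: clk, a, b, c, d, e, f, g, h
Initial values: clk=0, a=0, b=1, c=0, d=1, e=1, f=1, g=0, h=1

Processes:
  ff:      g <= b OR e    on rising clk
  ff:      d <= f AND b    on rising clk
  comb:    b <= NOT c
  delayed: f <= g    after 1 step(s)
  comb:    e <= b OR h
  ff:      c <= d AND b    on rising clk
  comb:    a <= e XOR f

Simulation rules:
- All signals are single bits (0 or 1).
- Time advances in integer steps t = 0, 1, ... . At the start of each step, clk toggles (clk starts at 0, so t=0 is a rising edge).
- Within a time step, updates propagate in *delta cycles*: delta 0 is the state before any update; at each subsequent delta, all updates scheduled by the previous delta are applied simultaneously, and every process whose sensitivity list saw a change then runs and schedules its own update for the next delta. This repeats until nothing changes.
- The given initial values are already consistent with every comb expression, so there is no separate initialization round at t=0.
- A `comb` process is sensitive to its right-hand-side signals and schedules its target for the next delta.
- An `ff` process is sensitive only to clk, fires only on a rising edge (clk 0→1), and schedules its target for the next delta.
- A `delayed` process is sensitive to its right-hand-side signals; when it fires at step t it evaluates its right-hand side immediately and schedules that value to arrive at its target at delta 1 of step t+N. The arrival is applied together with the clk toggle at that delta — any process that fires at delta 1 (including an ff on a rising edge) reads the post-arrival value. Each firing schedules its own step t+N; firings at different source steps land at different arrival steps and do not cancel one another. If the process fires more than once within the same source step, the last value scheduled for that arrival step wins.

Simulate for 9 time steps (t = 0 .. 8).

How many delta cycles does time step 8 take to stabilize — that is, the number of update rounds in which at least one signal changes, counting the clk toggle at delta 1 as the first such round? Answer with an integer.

t0.Δ0 d=1 f=1 a=0 e=1 c=0 g=0 h=1 clk=0 b=1
t0.Δ1 d=1 f=1 a=0 e=1 c=0 g=0 h=1 clk=1 b=1
t0.Δ2 d=1 f=1 a=0 e=1 c=1 g=1 h=1 clk=1 b=1
t0.Δ3 d=1 f=1 a=0 e=1 c=1 g=1 h=1 clk=1 b=0
t1.Δ0 d=1 f=1 a=0 e=1 c=1 g=1 h=1 clk=1 b=0
t1.Δ1 d=1 f=1 a=0 e=1 c=1 g=1 h=1 clk=0 b=0
t2.Δ0 d=1 f=1 a=0 e=1 c=1 g=1 h=1 clk=0 b=0
t2.Δ1 d=1 f=1 a=0 e=1 c=1 g=1 h=1 clk=1 b=0
t2.Δ2 d=0 f=1 a=0 e=1 c=0 g=1 h=1 clk=1 b=0
t2.Δ3 d=0 f=1 a=0 e=1 c=0 g=1 h=1 clk=1 b=1
t3.Δ0 d=0 f=1 a=0 e=1 c=0 g=1 h=1 clk=1 b=1
t3.Δ1 d=0 f=1 a=0 e=1 c=0 g=1 h=1 clk=0 b=1
t4.Δ0 d=0 f=1 a=0 e=1 c=0 g=1 h=1 clk=0 b=1
t4.Δ1 d=0 f=1 a=0 e=1 c=0 g=1 h=1 clk=1 b=1
t4.Δ2 d=1 f=1 a=0 e=1 c=0 g=1 h=1 clk=1 b=1
t5.Δ0 d=1 f=1 a=0 e=1 c=0 g=1 h=1 clk=1 b=1
t5.Δ1 d=1 f=1 a=0 e=1 c=0 g=1 h=1 clk=0 b=1
t6.Δ0 d=1 f=1 a=0 e=1 c=0 g=1 h=1 clk=0 b=1
t6.Δ1 d=1 f=1 a=0 e=1 c=0 g=1 h=1 clk=1 b=1
t6.Δ2 d=1 f=1 a=0 e=1 c=1 g=1 h=1 clk=1 b=1
t6.Δ3 d=1 f=1 a=0 e=1 c=1 g=1 h=1 clk=1 b=0
t7.Δ0 d=1 f=1 a=0 e=1 c=1 g=1 h=1 clk=1 b=0
t7.Δ1 d=1 f=1 a=0 e=1 c=1 g=1 h=1 clk=0 b=0
t8.Δ0 d=1 f=1 a=0 e=1 c=1 g=1 h=1 clk=0 b=0
t8.Δ1 d=1 f=1 a=0 e=1 c=1 g=1 h=1 clk=1 b=0
t8.Δ2 d=0 f=1 a=0 e=1 c=0 g=1 h=1 clk=1 b=0
t8.Δ3 d=0 f=1 a=0 e=1 c=0 g=1 h=1 clk=1 b=1

3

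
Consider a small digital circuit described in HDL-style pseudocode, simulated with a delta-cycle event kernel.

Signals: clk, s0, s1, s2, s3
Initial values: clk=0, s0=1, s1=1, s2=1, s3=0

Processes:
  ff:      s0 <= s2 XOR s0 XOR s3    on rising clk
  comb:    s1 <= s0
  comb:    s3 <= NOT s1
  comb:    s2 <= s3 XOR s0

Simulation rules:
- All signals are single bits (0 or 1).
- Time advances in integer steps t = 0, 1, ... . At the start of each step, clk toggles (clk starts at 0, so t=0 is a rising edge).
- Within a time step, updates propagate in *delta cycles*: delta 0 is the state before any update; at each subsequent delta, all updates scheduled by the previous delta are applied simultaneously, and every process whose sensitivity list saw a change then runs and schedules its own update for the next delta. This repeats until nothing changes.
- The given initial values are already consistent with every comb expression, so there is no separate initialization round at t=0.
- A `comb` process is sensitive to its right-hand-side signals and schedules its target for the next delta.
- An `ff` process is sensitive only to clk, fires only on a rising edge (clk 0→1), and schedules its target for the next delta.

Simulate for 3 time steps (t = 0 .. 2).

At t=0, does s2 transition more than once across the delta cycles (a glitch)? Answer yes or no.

t0.Δ0 s1=1 s2=1 clk=0 s3=0 s0=1
t0.Δ1 s1=1 s2=1 clk=1 s3=0 s0=1
t0.Δ2 s1=1 s2=1 clk=1 s3=0 s0=0
t0.Δ3 s1=0 s2=0 clk=1 s3=0 s0=0
t0.Δ4 s1=0 s2=0 clk=1 s3=1 s0=0
t0.Δ5 s1=0 s2=1 clk=1 s3=1 s0=0
t1.Δ0 s1=0 s2=1 clk=1 s3=1 s0=0
t1.Δ1 s1=0 s2=1 clk=0 s3=1 s0=0
t2.Δ0 s1=0 s2=1 clk=0 s3=1 s0=0
t2.Δ1 s1=0 s2=1 clk=1 s3=1 s0=0

yes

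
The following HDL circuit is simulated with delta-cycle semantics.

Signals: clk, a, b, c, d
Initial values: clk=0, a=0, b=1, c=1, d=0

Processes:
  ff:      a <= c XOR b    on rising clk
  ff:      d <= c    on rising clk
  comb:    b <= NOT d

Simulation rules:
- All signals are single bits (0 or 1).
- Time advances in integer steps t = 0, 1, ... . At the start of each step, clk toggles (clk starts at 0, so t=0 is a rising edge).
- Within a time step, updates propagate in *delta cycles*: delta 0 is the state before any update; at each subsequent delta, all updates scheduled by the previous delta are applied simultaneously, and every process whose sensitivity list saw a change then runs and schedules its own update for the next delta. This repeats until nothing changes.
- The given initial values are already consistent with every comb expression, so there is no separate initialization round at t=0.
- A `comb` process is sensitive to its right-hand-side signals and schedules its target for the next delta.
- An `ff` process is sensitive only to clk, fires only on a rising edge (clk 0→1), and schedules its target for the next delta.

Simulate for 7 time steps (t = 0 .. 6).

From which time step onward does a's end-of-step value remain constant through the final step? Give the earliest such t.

[bits: d,b,c,clk,a]
t=0: Δ0=01100 Δ1=01110 Δ2=11110 Δ3=10110 | 3Δ
t=1: Δ0=10110 Δ1=10100 | 1Δ
t=2: Δ0=10100 Δ1=10110 Δ2=10111 | 2Δ
t=3: Δ0=10111 Δ1=10101 | 1Δ
t=4: Δ0=10101 Δ1=10111 | 1Δ
t=5: Δ0=10111 Δ1=10101 | 1Δ
t=6: Δ0=10101 Δ1=10111 | 1Δ

2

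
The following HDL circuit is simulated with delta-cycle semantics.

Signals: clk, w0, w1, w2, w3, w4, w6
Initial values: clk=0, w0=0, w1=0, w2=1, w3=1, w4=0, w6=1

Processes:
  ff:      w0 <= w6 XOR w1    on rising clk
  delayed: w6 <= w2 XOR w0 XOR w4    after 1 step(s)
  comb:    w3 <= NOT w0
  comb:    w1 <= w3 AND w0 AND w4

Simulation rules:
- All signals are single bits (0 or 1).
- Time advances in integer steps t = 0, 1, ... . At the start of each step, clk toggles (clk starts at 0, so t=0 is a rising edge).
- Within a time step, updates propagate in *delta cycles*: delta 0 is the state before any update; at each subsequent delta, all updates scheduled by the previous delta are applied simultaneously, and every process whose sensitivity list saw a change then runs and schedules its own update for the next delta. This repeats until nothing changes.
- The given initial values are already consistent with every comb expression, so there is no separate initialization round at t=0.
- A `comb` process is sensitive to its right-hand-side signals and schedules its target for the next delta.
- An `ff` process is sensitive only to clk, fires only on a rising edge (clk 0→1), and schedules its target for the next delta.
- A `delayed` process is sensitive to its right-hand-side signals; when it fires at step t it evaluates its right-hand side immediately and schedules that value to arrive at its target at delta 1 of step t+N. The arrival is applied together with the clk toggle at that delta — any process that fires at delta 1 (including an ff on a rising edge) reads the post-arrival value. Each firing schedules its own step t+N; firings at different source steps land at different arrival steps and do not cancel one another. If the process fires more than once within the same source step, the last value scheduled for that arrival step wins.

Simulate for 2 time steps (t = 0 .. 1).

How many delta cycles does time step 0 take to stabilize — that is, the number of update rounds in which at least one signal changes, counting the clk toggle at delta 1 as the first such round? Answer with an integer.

3

[bits: w1,w2,w0,w4,clk,w3,w6]
t=0: Δ0=0100011 Δ1=0100111 Δ2=0110111 Δ3=0110101 | 3Δ
t=1: Δ0=0110101 Δ1=0110000 | 1Δ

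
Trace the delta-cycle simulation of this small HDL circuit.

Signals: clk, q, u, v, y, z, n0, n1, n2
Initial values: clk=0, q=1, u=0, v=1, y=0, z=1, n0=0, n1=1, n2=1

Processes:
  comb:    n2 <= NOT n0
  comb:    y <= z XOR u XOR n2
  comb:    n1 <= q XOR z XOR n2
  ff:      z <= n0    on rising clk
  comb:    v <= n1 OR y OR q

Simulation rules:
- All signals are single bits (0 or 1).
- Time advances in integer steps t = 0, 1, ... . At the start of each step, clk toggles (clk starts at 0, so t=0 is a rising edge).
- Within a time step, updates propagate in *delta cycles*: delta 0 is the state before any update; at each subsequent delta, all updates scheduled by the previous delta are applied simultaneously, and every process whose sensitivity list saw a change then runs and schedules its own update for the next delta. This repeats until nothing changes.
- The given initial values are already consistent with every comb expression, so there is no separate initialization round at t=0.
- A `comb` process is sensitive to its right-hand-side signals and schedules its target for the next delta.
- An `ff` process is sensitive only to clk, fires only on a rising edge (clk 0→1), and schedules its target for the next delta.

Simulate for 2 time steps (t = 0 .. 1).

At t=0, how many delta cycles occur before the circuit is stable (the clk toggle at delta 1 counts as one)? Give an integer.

3

[bits: u,n0,n1,y,n2,v,clk,q,z]
t=0: Δ0=001011011 Δ1=001011111 Δ2=001011110 Δ3=000111110 | 3Δ
t=1: Δ0=000111110 Δ1=000111010 | 1Δ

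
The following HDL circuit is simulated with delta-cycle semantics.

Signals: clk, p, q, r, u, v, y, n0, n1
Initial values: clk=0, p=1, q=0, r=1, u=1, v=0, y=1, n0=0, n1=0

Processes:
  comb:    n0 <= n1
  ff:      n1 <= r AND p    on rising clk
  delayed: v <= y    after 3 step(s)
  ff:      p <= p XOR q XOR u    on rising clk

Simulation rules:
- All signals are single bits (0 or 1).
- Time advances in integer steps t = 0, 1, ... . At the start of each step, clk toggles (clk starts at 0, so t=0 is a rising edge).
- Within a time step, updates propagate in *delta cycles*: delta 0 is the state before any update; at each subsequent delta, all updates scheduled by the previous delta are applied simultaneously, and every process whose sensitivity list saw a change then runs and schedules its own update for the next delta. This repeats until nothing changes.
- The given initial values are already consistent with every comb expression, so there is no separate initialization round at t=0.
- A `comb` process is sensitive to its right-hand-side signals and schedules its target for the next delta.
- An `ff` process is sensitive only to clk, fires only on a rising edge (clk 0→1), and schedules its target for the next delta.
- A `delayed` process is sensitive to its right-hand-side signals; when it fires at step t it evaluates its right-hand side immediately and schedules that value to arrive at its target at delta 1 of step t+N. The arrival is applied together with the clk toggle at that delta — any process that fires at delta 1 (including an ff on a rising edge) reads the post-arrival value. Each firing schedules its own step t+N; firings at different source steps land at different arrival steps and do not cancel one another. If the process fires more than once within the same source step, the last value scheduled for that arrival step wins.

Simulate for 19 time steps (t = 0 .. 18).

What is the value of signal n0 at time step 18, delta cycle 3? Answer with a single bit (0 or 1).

t0.Δ0 n1=0 p=1 u=1 y=1 q=0 v=0 r=1 n0=0 clk=0
t0.Δ1 n1=0 p=1 u=1 y=1 q=0 v=0 r=1 n0=0 clk=1
t0.Δ2 n1=1 p=0 u=1 y=1 q=0 v=0 r=1 n0=0 clk=1
t0.Δ3 n1=1 p=0 u=1 y=1 q=0 v=0 r=1 n0=1 clk=1
t1.Δ0 n1=1 p=0 u=1 y=1 q=0 v=0 r=1 n0=1 clk=1
t1.Δ1 n1=1 p=0 u=1 y=1 q=0 v=0 r=1 n0=1 clk=0
t2.Δ0 n1=1 p=0 u=1 y=1 q=0 v=0 r=1 n0=1 clk=0
t2.Δ1 n1=1 p=0 u=1 y=1 q=0 v=0 r=1 n0=1 clk=1
t2.Δ2 n1=0 p=1 u=1 y=1 q=0 v=0 r=1 n0=1 clk=1
t2.Δ3 n1=0 p=1 u=1 y=1 q=0 v=0 r=1 n0=0 clk=1
t3.Δ0 n1=0 p=1 u=1 y=1 q=0 v=0 r=1 n0=0 clk=1
t3.Δ1 n1=0 p=1 u=1 y=1 q=0 v=0 r=1 n0=0 clk=0
t4.Δ0 n1=0 p=1 u=1 y=1 q=0 v=0 r=1 n0=0 clk=0
t4.Δ1 n1=0 p=1 u=1 y=1 q=0 v=0 r=1 n0=0 clk=1
t4.Δ2 n1=1 p=0 u=1 y=1 q=0 v=0 r=1 n0=0 clk=1
t4.Δ3 n1=1 p=0 u=1 y=1 q=0 v=0 r=1 n0=1 clk=1
t5.Δ0 n1=1 p=0 u=1 y=1 q=0 v=0 r=1 n0=1 clk=1
t5.Δ1 n1=1 p=0 u=1 y=1 q=0 v=0 r=1 n0=1 clk=0
t6.Δ0 n1=1 p=0 u=1 y=1 q=0 v=0 r=1 n0=1 clk=0
t6.Δ1 n1=1 p=0 u=1 y=1 q=0 v=0 r=1 n0=1 clk=1
t6.Δ2 n1=0 p=1 u=1 y=1 q=0 v=0 r=1 n0=1 clk=1
t6.Δ3 n1=0 p=1 u=1 y=1 q=0 v=0 r=1 n0=0 clk=1
t7.Δ0 n1=0 p=1 u=1 y=1 q=0 v=0 r=1 n0=0 clk=1
t7.Δ1 n1=0 p=1 u=1 y=1 q=0 v=0 r=1 n0=0 clk=0
t8.Δ0 n1=0 p=1 u=1 y=1 q=0 v=0 r=1 n0=0 clk=0
t8.Δ1 n1=0 p=1 u=1 y=1 q=0 v=0 r=1 n0=0 clk=1
t8.Δ2 n1=1 p=0 u=1 y=1 q=0 v=0 r=1 n0=0 clk=1
t8.Δ3 n1=1 p=0 u=1 y=1 q=0 v=0 r=1 n0=1 clk=1
t9.Δ0 n1=1 p=0 u=1 y=1 q=0 v=0 r=1 n0=1 clk=1
t9.Δ1 n1=1 p=0 u=1 y=1 q=0 v=0 r=1 n0=1 clk=0
t10.Δ0 n1=1 p=0 u=1 y=1 q=0 v=0 r=1 n0=1 clk=0
t10.Δ1 n1=1 p=0 u=1 y=1 q=0 v=0 r=1 n0=1 clk=1
t10.Δ2 n1=0 p=1 u=1 y=1 q=0 v=0 r=1 n0=1 clk=1
t10.Δ3 n1=0 p=1 u=1 y=1 q=0 v=0 r=1 n0=0 clk=1
t11.Δ0 n1=0 p=1 u=1 y=1 q=0 v=0 r=1 n0=0 clk=1
t11.Δ1 n1=0 p=1 u=1 y=1 q=0 v=0 r=1 n0=0 clk=0
t12.Δ0 n1=0 p=1 u=1 y=1 q=0 v=0 r=1 n0=0 clk=0
t12.Δ1 n1=0 p=1 u=1 y=1 q=0 v=0 r=1 n0=0 clk=1
t12.Δ2 n1=1 p=0 u=1 y=1 q=0 v=0 r=1 n0=0 clk=1
t12.Δ3 n1=1 p=0 u=1 y=1 q=0 v=0 r=1 n0=1 clk=1
t13.Δ0 n1=1 p=0 u=1 y=1 q=0 v=0 r=1 n0=1 clk=1
t13.Δ1 n1=1 p=0 u=1 y=1 q=0 v=0 r=1 n0=1 clk=0
t14.Δ0 n1=1 p=0 u=1 y=1 q=0 v=0 r=1 n0=1 clk=0
t14.Δ1 n1=1 p=0 u=1 y=1 q=0 v=0 r=1 n0=1 clk=1
t14.Δ2 n1=0 p=1 u=1 y=1 q=0 v=0 r=1 n0=1 clk=1
t14.Δ3 n1=0 p=1 u=1 y=1 q=0 v=0 r=1 n0=0 clk=1
t15.Δ0 n1=0 p=1 u=1 y=1 q=0 v=0 r=1 n0=0 clk=1
t15.Δ1 n1=0 p=1 u=1 y=1 q=0 v=0 r=1 n0=0 clk=0
t16.Δ0 n1=0 p=1 u=1 y=1 q=0 v=0 r=1 n0=0 clk=0
t16.Δ1 n1=0 p=1 u=1 y=1 q=0 v=0 r=1 n0=0 clk=1
t16.Δ2 n1=1 p=0 u=1 y=1 q=0 v=0 r=1 n0=0 clk=1
t16.Δ3 n1=1 p=0 u=1 y=1 q=0 v=0 r=1 n0=1 clk=1
t17.Δ0 n1=1 p=0 u=1 y=1 q=0 v=0 r=1 n0=1 clk=1
t17.Δ1 n1=1 p=0 u=1 y=1 q=0 v=0 r=1 n0=1 clk=0
t18.Δ0 n1=1 p=0 u=1 y=1 q=0 v=0 r=1 n0=1 clk=0
t18.Δ1 n1=1 p=0 u=1 y=1 q=0 v=0 r=1 n0=1 clk=1
t18.Δ2 n1=0 p=1 u=1 y=1 q=0 v=0 r=1 n0=1 clk=1
t18.Δ3 n1=0 p=1 u=1 y=1 q=0 v=0 r=1 n0=0 clk=1

0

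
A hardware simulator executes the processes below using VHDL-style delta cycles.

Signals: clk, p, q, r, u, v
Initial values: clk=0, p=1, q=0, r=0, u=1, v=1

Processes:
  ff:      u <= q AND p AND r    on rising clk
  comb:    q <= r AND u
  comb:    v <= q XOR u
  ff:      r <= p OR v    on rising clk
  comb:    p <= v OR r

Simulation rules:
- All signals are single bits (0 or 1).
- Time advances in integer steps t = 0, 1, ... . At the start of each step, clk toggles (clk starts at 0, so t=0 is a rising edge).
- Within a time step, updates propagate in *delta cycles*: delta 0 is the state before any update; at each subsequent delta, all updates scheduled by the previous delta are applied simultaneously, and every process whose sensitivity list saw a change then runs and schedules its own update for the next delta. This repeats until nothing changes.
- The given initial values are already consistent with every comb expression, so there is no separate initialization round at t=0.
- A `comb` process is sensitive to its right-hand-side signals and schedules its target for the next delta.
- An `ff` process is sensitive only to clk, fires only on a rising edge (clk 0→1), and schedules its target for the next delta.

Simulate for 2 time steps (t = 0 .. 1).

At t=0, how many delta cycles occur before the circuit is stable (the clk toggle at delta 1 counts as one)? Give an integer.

[bits: q,clk,p,v,r,u]
t=0: Δ0=001101 Δ1=011101 Δ2=011110 Δ3=011010 | 3Δ
t=1: Δ0=011010 Δ1=001010 | 1Δ

3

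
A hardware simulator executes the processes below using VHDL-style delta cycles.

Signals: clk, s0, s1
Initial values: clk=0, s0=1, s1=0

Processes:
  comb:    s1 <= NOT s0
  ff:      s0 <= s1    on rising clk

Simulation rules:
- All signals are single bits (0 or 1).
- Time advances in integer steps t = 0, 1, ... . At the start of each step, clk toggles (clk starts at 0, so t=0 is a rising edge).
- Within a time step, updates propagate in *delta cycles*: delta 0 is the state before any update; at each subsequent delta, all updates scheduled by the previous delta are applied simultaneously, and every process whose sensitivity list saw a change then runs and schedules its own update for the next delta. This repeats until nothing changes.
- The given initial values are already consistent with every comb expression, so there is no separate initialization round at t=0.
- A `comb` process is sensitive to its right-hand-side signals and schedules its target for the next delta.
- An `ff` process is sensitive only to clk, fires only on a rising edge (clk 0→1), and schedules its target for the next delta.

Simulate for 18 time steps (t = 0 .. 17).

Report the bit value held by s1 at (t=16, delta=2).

t=0 Δ0: clk=0 s1=0 s0=1
  Δ1: clk:0→1
  Δ2: s0:1→0
  Δ3: s1:0→1
  (3Δ to stable)
t=1 Δ0: clk=1 s1=1 s0=0
  Δ1: clk:1→0
  (1Δ to stable)
t=2 Δ0: clk=0 s1=1 s0=0
  Δ1: clk:0→1
  Δ2: s0:0→1
  Δ3: s1:1→0
  (3Δ to stable)
t=3 Δ0: clk=1 s1=0 s0=1
  Δ1: clk:1→0
  (1Δ to stable)
t=4 Δ0: clk=0 s1=0 s0=1
  Δ1: clk:0→1
  Δ2: s0:1→0
  Δ3: s1:0→1
  (3Δ to stable)
t=5 Δ0: clk=1 s1=1 s0=0
  Δ1: clk:1→0
  (1Δ to stable)
t=6 Δ0: clk=0 s1=1 s0=0
  Δ1: clk:0→1
  Δ2: s0:0→1
  Δ3: s1:1→0
  (3Δ to stable)
t=7 Δ0: clk=1 s1=0 s0=1
  Δ1: clk:1→0
  (1Δ to stable)
t=8 Δ0: clk=0 s1=0 s0=1
  Δ1: clk:0→1
  Δ2: s0:1→0
  Δ3: s1:0→1
  (3Δ to stable)
t=9 Δ0: clk=1 s1=1 s0=0
  Δ1: clk:1→0
  (1Δ to stable)
t=10 Δ0: clk=0 s1=1 s0=0
  Δ1: clk:0→1
  Δ2: s0:0→1
  Δ3: s1:1→0
  (3Δ to stable)
t=11 Δ0: clk=1 s1=0 s0=1
  Δ1: clk:1→0
  (1Δ to stable)
t=12 Δ0: clk=0 s1=0 s0=1
  Δ1: clk:0→1
  Δ2: s0:1→0
  Δ3: s1:0→1
  (3Δ to stable)
t=13 Δ0: clk=1 s1=1 s0=0
  Δ1: clk:1→0
  (1Δ to stable)
t=14 Δ0: clk=0 s1=1 s0=0
  Δ1: clk:0→1
  Δ2: s0:0→1
  Δ3: s1:1→0
  (3Δ to stable)
t=15 Δ0: clk=1 s1=0 s0=1
  Δ1: clk:1→0
  (1Δ to stable)
t=16 Δ0: clk=0 s1=0 s0=1
  Δ1: clk:0→1
  Δ2: s0:1→0
  Δ3: s1:0→1
  (3Δ to stable)
t=17 Δ0: clk=1 s1=1 s0=0
  Δ1: clk:1→0
  (1Δ to stable)

0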